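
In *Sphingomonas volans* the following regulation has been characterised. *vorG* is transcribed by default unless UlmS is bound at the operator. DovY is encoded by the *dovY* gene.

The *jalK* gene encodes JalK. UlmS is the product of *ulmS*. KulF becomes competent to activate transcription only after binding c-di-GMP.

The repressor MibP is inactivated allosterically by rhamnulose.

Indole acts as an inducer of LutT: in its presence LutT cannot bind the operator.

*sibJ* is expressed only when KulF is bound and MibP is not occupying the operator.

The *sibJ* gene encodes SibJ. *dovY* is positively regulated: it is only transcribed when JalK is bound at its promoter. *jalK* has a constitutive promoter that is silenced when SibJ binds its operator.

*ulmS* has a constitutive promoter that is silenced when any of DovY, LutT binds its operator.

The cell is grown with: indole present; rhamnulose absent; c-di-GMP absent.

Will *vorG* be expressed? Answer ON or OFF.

Rhamnulose is absent, so MibP is active.
c-di-GMP is absent, so KulF is inactive.
With repressor MibP bound, *sibJ* is not transcribed.
So SibJ is not produced.
With no repressor bound, *jalK* is transcribed.
So JalK is produced and active.
No repressor is bound and JalK is active, so *dovY* is transcribed.
So DovY is produced and active.
Indole is present, so LutT is inactive.
With repressor DovY bound, *ulmS* is not transcribed.
So UlmS is not produced.
With no repressor bound, *vorG* is transcribed.

ON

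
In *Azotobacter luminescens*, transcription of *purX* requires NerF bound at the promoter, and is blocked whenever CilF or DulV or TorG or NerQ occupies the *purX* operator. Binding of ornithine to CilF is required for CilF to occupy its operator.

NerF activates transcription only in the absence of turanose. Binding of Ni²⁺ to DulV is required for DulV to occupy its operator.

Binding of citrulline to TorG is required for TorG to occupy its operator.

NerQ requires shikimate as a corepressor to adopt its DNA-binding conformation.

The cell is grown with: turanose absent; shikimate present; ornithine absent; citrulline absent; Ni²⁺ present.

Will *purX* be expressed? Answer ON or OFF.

Ornithine is absent, so CilF is inactive.
Ni²⁺ is present, so DulV is active.
Turanose is absent, so NerF is active.
Citrulline is absent, so TorG is inactive.
Shikimate is present, so NerQ is active.
With repressor DulV bound, *purX* is not transcribed.

OFF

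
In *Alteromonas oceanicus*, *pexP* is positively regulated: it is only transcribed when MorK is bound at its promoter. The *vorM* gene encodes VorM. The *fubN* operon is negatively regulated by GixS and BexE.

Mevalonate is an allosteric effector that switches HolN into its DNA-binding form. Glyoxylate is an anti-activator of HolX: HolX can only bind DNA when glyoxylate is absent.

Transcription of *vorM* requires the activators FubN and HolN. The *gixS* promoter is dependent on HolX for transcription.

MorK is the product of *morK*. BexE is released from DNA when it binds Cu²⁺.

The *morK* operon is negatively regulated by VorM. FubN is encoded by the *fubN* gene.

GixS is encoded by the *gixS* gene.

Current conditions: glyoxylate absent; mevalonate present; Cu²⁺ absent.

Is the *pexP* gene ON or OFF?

Glyoxylate is absent, so HolX is active.
No repressor is bound and HolX is active, so *gixS* is transcribed.
So GixS is produced and active.
Cu²⁺ is absent, so BexE is active.
With repressor GixS bound, *fubN* is not transcribed.
So FubN is not produced.
Mevalonate is present, so HolN is active.
Required activator FubN is absent, so *vorM* is not transcribed.
So VorM is not produced.
With no repressor bound, *morK* is transcribed.
So MorK is produced and active.
No repressor is bound and MorK is active, so *pexP* is transcribed.

ON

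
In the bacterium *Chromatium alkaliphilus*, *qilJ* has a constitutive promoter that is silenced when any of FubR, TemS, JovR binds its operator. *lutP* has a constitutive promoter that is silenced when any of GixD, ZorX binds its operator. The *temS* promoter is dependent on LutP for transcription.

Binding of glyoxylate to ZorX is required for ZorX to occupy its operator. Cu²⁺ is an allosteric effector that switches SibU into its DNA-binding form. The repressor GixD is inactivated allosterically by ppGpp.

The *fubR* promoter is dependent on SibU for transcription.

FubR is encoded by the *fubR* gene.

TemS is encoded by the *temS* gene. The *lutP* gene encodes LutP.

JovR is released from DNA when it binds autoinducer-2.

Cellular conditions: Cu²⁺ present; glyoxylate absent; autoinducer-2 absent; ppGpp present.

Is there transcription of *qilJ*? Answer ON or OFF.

OFF

Cu²⁺ is present, so SibU is active.
No repressor is bound and SibU is active, so *fubR* is transcribed.
So FubR is produced and active.
ppGpp is present, so GixD is inactive.
Glyoxylate is absent, so ZorX is inactive.
With no repressor bound, *lutP* is transcribed.
So LutP is produced and active.
No repressor is bound and LutP is active, so *temS* is transcribed.
So TemS is produced and active.
Autoinducer-2 is absent, so JovR is active.
With repressor FubR bound, *qilJ* is not transcribed.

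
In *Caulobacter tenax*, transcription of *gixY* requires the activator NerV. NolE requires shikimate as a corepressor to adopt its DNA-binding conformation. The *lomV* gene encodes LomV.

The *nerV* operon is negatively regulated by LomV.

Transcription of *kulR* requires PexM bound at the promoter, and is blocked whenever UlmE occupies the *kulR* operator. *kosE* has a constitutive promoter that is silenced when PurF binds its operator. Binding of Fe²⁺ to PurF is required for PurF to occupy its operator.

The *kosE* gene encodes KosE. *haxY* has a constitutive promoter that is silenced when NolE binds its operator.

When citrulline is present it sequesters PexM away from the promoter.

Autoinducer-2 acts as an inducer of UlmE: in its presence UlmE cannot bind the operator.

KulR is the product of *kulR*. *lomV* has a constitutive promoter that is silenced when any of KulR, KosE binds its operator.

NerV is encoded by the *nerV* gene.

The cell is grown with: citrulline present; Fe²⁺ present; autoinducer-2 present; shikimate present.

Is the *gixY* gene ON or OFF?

Citrulline is present, so PexM is inactive.
Autoinducer-2 is present, so UlmE is inactive.
Required activator PexM is absent, so *kulR* is not transcribed.
So KulR is not produced.
Fe²⁺ is present, so PurF is active.
With repressor PurF bound, *kosE* is not transcribed.
So KosE is not produced.
With no repressor bound, *lomV* is transcribed.
So LomV is produced and active.
With repressor LomV bound, *nerV* is not transcribed.
So NerV is not produced.
Required activator NerV is absent, so *gixY* is not transcribed.

OFF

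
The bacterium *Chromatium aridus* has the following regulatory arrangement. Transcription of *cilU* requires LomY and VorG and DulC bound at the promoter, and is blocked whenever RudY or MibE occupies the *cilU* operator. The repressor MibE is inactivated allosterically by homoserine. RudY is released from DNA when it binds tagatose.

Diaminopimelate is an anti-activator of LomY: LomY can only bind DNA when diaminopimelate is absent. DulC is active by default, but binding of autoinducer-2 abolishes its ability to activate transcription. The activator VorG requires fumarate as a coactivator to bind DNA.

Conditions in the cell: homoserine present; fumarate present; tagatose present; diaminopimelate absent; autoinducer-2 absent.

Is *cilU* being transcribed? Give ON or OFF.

Tagatose is present, so RudY is inactive.
Homoserine is present, so MibE is inactive.
Diaminopimelate is absent, so LomY is active.
Fumarate is present, so VorG is active.
Autoinducer-2 is absent, so DulC is active.
No repressor is bound and LomY and VorG and DulC are active, so *cilU* is transcribed.

ON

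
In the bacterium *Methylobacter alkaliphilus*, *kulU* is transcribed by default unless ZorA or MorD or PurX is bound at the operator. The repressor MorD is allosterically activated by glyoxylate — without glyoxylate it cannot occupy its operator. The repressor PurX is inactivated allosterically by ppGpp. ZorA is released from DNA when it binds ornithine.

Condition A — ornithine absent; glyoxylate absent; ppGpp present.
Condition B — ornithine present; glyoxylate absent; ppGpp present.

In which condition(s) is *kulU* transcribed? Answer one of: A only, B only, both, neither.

Condition A:
Ornithine is absent, so ZorA is active.
Glyoxylate is absent, so MorD is inactive.
ppGpp is present, so PurX is inactive.
With repressor ZorA bound, *kulU* is not transcribed.
→ *kulU* is OFF in A.
Condition B:
Ornithine is present, so ZorA is inactive.
Glyoxylate is absent, so MorD is inactive.
ppGpp is present, so PurX is inactive.
With no repressor bound, *kulU* is transcribed.
→ *kulU* is ON in B.

B only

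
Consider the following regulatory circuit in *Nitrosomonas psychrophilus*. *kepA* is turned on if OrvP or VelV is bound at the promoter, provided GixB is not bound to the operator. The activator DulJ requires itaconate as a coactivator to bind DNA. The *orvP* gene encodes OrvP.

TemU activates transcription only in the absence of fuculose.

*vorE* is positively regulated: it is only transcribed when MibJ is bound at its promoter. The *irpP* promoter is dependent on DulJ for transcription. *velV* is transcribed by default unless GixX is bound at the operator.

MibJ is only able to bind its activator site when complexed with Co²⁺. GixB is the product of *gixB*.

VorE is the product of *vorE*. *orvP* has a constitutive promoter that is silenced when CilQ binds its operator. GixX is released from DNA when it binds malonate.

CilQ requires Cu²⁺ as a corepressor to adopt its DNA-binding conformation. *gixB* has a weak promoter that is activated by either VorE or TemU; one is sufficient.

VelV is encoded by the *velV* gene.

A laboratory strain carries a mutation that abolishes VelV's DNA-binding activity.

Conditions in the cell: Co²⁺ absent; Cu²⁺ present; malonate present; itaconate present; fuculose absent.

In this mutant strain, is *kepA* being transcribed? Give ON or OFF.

Cu²⁺ is present, so CilQ is active.
With repressor CilQ bound, *orvP* is not transcribed.
So OrvP is not produced.
Co²⁺ is absent, so MibJ is inactive.
Required activator MibJ is absent, so *vorE* is not transcribed.
So VorE is not produced.
Fuculose is absent, so TemU is active.
Activator TemU is present, so *gixB* is transcribed.
So GixB is produced and active.
VelV is non-functional in this strain, so it has no effect.
With repressor GixB bound, *kepA* is not transcribed.

OFF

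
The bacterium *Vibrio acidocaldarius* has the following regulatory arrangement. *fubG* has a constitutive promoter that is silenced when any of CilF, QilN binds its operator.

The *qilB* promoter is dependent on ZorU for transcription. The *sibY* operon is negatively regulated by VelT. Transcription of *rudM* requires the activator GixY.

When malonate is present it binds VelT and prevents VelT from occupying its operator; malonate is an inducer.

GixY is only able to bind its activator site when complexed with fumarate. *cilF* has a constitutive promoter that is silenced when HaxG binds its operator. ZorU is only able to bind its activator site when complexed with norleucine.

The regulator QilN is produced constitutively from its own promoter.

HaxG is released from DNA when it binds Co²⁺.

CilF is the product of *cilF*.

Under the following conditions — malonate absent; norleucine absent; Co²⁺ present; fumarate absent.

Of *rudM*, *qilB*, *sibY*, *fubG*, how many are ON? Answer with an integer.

Fumarate is absent, so GixY is inactive.
Required activator GixY is absent, so *rudM* is not transcribed.
→ *rudM* is OFF.
Norleucine is absent, so ZorU is inactive.
Required activator ZorU is absent, so *qilB* is not transcribed.
→ *qilB* is OFF.
Malonate is absent, so VelT is active.
With repressor VelT bound, *sibY* is not transcribed.
→ *sibY* is OFF.
Co²⁺ is present, so HaxG is inactive.
With no repressor bound, *cilF* is transcribed.
So CilF is produced and active.
QilN is produced constitutively and is active.
With repressor CilF bound, *fubG* is not transcribed.
→ *fubG* is OFF.
0 of the 4 genes are transcribed.

0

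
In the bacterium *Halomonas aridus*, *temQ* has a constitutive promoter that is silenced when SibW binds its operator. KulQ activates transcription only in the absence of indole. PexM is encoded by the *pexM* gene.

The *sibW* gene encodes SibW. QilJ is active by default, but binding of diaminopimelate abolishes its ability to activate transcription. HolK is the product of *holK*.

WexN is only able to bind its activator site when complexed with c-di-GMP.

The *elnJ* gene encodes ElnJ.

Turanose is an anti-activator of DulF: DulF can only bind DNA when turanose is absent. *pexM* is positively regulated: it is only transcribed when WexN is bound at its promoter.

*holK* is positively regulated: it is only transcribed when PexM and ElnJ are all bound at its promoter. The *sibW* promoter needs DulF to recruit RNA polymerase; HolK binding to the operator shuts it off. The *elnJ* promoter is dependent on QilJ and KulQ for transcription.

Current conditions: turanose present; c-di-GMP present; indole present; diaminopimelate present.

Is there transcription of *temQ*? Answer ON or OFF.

ON

c-di-GMP is present, so WexN is active.
No repressor is bound and WexN is active, so *pexM* is transcribed.
So PexM is produced and active.
Diaminopimelate is present, so QilJ is inactive.
Indole is present, so KulQ is inactive.
Required activator QilJ is absent, so *elnJ* is not transcribed.
So ElnJ is not produced.
Required activator ElnJ is absent, so *holK* is not transcribed.
So HolK is not produced.
Turanose is present, so DulF is inactive.
Required activator DulF is absent, so *sibW* is not transcribed.
So SibW is not produced.
With no repressor bound, *temQ* is transcribed.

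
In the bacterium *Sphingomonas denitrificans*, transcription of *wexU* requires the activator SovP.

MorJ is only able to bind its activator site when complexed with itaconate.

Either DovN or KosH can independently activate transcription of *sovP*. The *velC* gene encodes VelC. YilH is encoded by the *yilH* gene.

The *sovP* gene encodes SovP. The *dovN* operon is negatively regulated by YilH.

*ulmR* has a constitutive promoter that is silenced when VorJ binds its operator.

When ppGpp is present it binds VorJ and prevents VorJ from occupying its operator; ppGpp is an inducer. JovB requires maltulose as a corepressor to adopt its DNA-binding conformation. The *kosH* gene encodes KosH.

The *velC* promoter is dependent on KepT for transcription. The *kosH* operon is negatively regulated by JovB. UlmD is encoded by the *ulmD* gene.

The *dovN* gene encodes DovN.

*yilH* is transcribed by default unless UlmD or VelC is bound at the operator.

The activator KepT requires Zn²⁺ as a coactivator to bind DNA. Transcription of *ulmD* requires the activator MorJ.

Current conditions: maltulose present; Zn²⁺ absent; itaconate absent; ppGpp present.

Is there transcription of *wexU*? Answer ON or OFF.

OFF

Itaconate is absent, so MorJ is inactive.
Required activator MorJ is absent, so *ulmD* is not transcribed.
So UlmD is not produced.
Zn²⁺ is absent, so KepT is inactive.
Required activator KepT is absent, so *velC* is not transcribed.
So VelC is not produced.
With no repressor bound, *yilH* is transcribed.
So YilH is produced and active.
With repressor YilH bound, *dovN* is not transcribed.
So DovN is not produced.
Maltulose is present, so JovB is active.
With repressor JovB bound, *kosH* is not transcribed.
So KosH is not produced.
No activator is available at the *sovP* promoter, so *sovP* is not transcribed.
So SovP is not produced.
Required activator SovP is absent, so *wexU* is not transcribed.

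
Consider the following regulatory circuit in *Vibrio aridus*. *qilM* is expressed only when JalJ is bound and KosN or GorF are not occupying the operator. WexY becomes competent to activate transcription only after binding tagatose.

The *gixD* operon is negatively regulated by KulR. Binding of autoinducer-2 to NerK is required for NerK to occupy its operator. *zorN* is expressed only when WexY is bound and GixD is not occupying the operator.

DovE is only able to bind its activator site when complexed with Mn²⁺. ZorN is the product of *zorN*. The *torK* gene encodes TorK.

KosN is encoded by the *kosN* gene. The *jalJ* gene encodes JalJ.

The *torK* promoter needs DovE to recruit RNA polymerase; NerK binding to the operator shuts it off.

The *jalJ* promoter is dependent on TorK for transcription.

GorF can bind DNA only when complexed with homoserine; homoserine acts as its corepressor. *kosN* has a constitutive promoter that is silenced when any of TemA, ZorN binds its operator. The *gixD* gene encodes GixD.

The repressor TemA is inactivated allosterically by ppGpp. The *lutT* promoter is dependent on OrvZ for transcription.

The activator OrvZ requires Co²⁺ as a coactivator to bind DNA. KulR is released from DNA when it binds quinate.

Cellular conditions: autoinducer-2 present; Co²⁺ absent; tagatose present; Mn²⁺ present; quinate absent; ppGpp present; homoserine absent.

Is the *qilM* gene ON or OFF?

OFF

ppGpp is present, so TemA is inactive.
Tagatose is present, so WexY is active.
Quinate is absent, so KulR is active.
With repressor KulR bound, *gixD* is not transcribed.
So GixD is not produced.
No repressor is bound and WexY is active, so *zorN* is transcribed.
So ZorN is produced and active.
With repressor ZorN bound, *kosN* is not transcribed.
So KosN is not produced.
Homoserine is absent, so GorF is inactive.
Mn²⁺ is present, so DovE is active.
Autoinducer-2 is present, so NerK is active.
With repressor NerK bound, *torK* is not transcribed.
So TorK is not produced.
Required activator TorK is absent, so *jalJ* is not transcribed.
So JalJ is not produced.
Required activator JalJ is absent, so *qilM* is not transcribed.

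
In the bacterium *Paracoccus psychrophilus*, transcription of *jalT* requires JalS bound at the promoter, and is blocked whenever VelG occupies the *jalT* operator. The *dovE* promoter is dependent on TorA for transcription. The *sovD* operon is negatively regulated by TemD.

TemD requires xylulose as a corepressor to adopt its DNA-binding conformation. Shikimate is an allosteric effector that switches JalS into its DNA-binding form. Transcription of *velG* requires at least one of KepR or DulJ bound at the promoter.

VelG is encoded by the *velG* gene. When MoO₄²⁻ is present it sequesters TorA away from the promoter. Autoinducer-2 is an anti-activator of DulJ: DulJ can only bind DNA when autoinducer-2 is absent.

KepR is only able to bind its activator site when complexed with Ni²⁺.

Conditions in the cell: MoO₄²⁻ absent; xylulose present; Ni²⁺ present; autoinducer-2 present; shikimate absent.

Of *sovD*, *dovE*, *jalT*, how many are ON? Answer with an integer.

1

Xylulose is present, so TemD is active.
With repressor TemD bound, *sovD* is not transcribed.
→ *sovD* is OFF.
MoO₄²⁻ is absent, so TorA is active.
No repressor is bound and TorA is active, so *dovE* is transcribed.
→ *dovE* is ON.
Ni²⁺ is present, so KepR is active.
Autoinducer-2 is present, so DulJ is inactive.
Activator KepR is present, so *velG* is transcribed.
So VelG is produced and active.
Shikimate is absent, so JalS is inactive.
With repressor VelG bound, *jalT* is not transcribed.
→ *jalT* is OFF.
1 of the 3 genes is transcribed.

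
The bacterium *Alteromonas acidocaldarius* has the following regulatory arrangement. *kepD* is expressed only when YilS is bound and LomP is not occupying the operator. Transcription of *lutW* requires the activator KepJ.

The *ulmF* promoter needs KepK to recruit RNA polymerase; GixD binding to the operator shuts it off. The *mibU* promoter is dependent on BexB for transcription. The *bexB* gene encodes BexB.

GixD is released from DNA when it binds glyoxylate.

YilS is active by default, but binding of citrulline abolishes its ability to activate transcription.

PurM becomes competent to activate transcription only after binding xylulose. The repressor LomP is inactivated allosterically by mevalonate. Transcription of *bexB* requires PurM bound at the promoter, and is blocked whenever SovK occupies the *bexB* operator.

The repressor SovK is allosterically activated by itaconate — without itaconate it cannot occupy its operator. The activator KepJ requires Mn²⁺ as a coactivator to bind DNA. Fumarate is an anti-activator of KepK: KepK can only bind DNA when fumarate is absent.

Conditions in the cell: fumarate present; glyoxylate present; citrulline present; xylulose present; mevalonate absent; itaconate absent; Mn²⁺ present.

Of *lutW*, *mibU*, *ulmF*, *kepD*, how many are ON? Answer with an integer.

2

Mn²⁺ is present, so KepJ is active.
No repressor is bound and KepJ is active, so *lutW* is transcribed.
→ *lutW* is ON.
Itaconate is absent, so SovK is inactive.
Xylulose is present, so PurM is active.
No repressor is bound and PurM is active, so *bexB* is transcribed.
So BexB is produced and active.
No repressor is bound and BexB is active, so *mibU* is transcribed.
→ *mibU* is ON.
Glyoxylate is present, so GixD is inactive.
Fumarate is present, so KepK is inactive.
Required activator KepK is absent, so *ulmF* is not transcribed.
→ *ulmF* is OFF.
Citrulline is present, so YilS is inactive.
Mevalonate is absent, so LomP is active.
With repressor LomP bound, *kepD* is not transcribed.
→ *kepD* is OFF.
2 of the 4 genes are transcribed.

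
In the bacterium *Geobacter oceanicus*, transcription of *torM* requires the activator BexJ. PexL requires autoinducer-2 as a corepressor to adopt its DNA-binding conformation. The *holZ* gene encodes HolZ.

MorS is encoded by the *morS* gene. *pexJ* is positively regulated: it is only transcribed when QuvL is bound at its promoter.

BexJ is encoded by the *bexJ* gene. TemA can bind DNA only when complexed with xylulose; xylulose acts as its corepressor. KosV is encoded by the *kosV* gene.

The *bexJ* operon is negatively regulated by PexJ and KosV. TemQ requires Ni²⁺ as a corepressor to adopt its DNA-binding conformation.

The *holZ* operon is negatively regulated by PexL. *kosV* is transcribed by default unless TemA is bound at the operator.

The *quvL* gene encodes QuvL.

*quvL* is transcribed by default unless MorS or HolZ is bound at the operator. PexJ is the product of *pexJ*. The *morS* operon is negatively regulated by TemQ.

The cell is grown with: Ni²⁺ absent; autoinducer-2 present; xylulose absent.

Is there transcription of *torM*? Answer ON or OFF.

Ni²⁺ is absent, so TemQ is inactive.
With no repressor bound, *morS* is transcribed.
So MorS is produced and active.
Autoinducer-2 is present, so PexL is active.
With repressor PexL bound, *holZ* is not transcribed.
So HolZ is not produced.
With repressor MorS bound, *quvL* is not transcribed.
So QuvL is not produced.
Required activator QuvL is absent, so *pexJ* is not transcribed.
So PexJ is not produced.
Xylulose is absent, so TemA is inactive.
With no repressor bound, *kosV* is transcribed.
So KosV is produced and active.
With repressor KosV bound, *bexJ* is not transcribed.
So BexJ is not produced.
Required activator BexJ is absent, so *torM* is not transcribed.

OFF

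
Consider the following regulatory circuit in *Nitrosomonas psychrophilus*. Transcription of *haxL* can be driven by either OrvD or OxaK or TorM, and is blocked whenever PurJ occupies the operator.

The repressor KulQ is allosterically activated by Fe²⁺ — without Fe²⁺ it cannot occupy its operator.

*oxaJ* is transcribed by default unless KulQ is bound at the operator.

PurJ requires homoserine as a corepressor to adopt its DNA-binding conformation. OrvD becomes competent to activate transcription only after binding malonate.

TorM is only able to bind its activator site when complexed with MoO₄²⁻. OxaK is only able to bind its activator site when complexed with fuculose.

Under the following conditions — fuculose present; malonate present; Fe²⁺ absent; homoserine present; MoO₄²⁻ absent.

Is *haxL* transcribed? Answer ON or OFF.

OFF

Malonate is present, so OrvD is active.
Fuculose is present, so OxaK is active.
Homoserine is present, so PurJ is active.
MoO₄²⁻ is absent, so TorM is inactive.
With repressor PurJ bound, *haxL* is not transcribed.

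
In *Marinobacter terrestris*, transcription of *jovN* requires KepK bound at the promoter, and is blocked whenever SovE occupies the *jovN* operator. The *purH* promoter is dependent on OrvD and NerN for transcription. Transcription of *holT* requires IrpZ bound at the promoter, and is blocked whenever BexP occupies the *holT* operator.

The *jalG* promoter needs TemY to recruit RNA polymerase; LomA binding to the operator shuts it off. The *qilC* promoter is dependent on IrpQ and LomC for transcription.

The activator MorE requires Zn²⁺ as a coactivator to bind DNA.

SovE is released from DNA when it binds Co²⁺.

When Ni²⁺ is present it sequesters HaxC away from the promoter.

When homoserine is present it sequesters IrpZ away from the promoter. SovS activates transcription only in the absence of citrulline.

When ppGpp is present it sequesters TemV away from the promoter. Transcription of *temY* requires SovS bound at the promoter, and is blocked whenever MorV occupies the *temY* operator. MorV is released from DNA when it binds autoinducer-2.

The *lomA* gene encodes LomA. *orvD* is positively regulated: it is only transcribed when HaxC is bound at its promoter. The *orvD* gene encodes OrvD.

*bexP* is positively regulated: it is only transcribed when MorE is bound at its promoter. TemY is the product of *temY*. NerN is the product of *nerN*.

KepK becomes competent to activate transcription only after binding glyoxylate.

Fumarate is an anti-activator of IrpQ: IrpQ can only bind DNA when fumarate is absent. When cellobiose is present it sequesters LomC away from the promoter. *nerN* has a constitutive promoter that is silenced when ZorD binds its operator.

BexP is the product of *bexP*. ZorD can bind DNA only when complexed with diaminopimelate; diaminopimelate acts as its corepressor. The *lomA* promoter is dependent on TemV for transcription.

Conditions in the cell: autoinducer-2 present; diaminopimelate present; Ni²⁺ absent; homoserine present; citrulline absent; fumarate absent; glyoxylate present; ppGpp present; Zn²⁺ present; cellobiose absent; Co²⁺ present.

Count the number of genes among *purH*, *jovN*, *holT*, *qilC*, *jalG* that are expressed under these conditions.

3

Ni²⁺ is absent, so HaxC is active.
No repressor is bound and HaxC is active, so *orvD* is transcribed.
So OrvD is produced and active.
Diaminopimelate is present, so ZorD is active.
With repressor ZorD bound, *nerN* is not transcribed.
So NerN is not produced.
Required activator NerN is absent, so *purH* is not transcribed.
→ *purH* is OFF.
Glyoxylate is present, so KepK is active.
Co²⁺ is present, so SovE is inactive.
No repressor is bound and KepK is active, so *jovN* is transcribed.
→ *jovN* is ON.
Homoserine is present, so IrpZ is inactive.
Zn²⁺ is present, so MorE is active.
No repressor is bound and MorE is active, so *bexP* is transcribed.
So BexP is produced and active.
With repressor BexP bound, *holT* is not transcribed.
→ *holT* is OFF.
Fumarate is absent, so IrpQ is active.
Cellobiose is absent, so LomC is active.
No repressor is bound and IrpQ and LomC are active, so *qilC* is transcribed.
→ *qilC* is ON.
ppGpp is present, so TemV is inactive.
Required activator TemV is absent, so *lomA* is not transcribed.
So LomA is not produced.
Autoinducer-2 is present, so MorV is inactive.
Citrulline is absent, so SovS is active.
No repressor is bound and SovS is active, so *temY* is transcribed.
So TemY is produced and active.
No repressor is bound and TemY is active, so *jalG* is transcribed.
→ *jalG* is ON.
3 of the 5 genes are transcribed.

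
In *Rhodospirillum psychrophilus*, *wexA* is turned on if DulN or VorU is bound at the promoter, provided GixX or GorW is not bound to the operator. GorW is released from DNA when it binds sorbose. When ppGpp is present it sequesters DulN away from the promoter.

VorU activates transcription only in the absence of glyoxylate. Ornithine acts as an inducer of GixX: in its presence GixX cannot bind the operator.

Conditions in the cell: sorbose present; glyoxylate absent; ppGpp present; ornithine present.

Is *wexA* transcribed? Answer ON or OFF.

ON

Ornithine is present, so GixX is inactive.
ppGpp is present, so DulN is inactive.
Glyoxylate is absent, so VorU is active.
Sorbose is present, so GorW is inactive.
Activator VorU is present, so *wexA* is transcribed.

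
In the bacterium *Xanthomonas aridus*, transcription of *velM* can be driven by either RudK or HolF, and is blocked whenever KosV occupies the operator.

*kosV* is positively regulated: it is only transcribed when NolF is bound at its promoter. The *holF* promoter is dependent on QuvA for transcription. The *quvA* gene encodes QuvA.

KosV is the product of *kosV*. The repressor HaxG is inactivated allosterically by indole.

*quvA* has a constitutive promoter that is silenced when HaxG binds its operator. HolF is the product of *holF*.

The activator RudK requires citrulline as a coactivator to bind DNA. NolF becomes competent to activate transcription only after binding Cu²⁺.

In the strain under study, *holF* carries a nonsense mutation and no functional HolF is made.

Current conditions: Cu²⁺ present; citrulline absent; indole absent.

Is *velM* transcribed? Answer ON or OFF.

OFF

Citrulline is absent, so RudK is inactive.
Cu²⁺ is present, so NolF is active.
No repressor is bound and NolF is active, so *kosV* is transcribed.
So KosV is produced and active.
HolF is non-functional in this strain, so it has no effect.
With repressor KosV bound, *velM* is not transcribed.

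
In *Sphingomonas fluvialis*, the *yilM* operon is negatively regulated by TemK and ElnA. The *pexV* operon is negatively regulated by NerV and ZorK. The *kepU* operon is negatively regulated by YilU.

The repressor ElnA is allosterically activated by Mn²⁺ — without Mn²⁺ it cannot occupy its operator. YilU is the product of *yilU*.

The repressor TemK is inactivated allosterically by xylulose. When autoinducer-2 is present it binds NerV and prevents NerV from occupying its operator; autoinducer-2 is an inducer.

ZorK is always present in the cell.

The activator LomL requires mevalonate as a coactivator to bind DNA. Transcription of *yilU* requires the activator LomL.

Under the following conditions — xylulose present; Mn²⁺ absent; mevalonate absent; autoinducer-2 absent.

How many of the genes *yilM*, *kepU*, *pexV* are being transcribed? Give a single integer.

2

Xylulose is present, so TemK is inactive.
Mn²⁺ is absent, so ElnA is inactive.
With no repressor bound, *yilM* is transcribed.
→ *yilM* is ON.
Mevalonate is absent, so LomL is inactive.
Required activator LomL is absent, so *yilU* is not transcribed.
So YilU is not produced.
With no repressor bound, *kepU* is transcribed.
→ *kepU* is ON.
Autoinducer-2 is absent, so NerV is active.
ZorK is produced constitutively and is active.
With repressor NerV bound, *pexV* is not transcribed.
→ *pexV* is OFF.
2 of the 3 genes are transcribed.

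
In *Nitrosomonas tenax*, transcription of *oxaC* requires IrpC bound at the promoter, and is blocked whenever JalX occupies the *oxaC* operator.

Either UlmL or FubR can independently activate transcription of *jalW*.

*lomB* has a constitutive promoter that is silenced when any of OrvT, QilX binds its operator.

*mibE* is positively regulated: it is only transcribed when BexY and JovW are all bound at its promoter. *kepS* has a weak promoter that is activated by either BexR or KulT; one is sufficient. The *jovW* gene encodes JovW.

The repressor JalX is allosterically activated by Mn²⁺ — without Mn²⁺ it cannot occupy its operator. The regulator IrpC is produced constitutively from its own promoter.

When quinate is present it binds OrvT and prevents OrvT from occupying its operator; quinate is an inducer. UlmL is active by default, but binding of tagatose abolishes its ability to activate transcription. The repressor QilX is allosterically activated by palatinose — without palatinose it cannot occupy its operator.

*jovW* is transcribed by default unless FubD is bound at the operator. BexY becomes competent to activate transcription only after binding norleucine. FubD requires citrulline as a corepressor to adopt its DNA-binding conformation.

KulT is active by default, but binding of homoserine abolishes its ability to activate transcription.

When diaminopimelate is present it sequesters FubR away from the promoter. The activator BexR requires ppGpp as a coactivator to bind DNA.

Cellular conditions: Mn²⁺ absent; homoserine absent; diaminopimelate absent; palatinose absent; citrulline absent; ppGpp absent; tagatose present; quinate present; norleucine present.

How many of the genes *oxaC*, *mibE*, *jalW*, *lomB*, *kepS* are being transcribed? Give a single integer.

Mn²⁺ is absent, so JalX is inactive.
IrpC is produced constitutively and is active.
No repressor is bound and IrpC is active, so *oxaC* is transcribed.
→ *oxaC* is ON.
Norleucine is present, so BexY is active.
Citrulline is absent, so FubD is inactive.
With no repressor bound, *jovW* is transcribed.
So JovW is produced and active.
No repressor is bound and BexY and JovW are active, so *mibE* is transcribed.
→ *mibE* is ON.
Tagatose is present, so UlmL is inactive.
Diaminopimelate is absent, so FubR is active.
Activator FubR is present, so *jalW* is transcribed.
→ *jalW* is ON.
Quinate is present, so OrvT is inactive.
Palatinose is absent, so QilX is inactive.
With no repressor bound, *lomB* is transcribed.
→ *lomB* is ON.
ppGpp is absent, so BexR is inactive.
Homoserine is absent, so KulT is active.
Activator KulT is present, so *kepS* is transcribed.
→ *kepS* is ON.
5 of the 5 genes are transcribed.

5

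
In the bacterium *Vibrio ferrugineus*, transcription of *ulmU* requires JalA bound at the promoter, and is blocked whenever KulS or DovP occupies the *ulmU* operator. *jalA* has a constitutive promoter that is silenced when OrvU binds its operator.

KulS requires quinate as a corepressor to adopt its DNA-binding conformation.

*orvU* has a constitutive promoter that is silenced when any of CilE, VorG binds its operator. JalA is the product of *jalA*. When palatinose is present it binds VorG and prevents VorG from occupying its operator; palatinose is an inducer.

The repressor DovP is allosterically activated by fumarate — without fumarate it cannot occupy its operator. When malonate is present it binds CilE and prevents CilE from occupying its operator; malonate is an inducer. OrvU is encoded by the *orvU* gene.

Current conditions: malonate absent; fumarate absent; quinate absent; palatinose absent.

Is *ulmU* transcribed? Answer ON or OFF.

ON

Malonate is absent, so CilE is active.
Palatinose is absent, so VorG is active.
With repressor CilE bound, *orvU* is not transcribed.
So OrvU is not produced.
With no repressor bound, *jalA* is transcribed.
So JalA is produced and active.
Quinate is absent, so KulS is inactive.
Fumarate is absent, so DovP is inactive.
No repressor is bound and JalA is active, so *ulmU* is transcribed.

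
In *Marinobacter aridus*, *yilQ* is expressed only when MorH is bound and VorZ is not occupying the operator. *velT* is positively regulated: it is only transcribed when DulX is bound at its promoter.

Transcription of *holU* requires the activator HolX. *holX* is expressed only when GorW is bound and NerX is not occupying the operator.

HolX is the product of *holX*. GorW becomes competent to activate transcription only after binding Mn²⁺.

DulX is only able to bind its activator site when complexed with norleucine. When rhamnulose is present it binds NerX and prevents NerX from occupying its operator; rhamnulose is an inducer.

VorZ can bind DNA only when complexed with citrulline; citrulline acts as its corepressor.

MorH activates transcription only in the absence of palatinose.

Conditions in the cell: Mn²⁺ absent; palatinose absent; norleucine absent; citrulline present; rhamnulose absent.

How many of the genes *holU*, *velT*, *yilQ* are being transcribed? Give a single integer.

0

Rhamnulose is absent, so NerX is active.
Mn²⁺ is absent, so GorW is inactive.
With repressor NerX bound, *holX* is not transcribed.
So HolX is not produced.
Required activator HolX is absent, so *holU* is not transcribed.
→ *holU* is OFF.
Norleucine is absent, so DulX is inactive.
Required activator DulX is absent, so *velT* is not transcribed.
→ *velT* is OFF.
Palatinose is absent, so MorH is active.
Citrulline is present, so VorZ is active.
With repressor VorZ bound, *yilQ* is not transcribed.
→ *yilQ* is OFF.
0 of the 3 genes are transcribed.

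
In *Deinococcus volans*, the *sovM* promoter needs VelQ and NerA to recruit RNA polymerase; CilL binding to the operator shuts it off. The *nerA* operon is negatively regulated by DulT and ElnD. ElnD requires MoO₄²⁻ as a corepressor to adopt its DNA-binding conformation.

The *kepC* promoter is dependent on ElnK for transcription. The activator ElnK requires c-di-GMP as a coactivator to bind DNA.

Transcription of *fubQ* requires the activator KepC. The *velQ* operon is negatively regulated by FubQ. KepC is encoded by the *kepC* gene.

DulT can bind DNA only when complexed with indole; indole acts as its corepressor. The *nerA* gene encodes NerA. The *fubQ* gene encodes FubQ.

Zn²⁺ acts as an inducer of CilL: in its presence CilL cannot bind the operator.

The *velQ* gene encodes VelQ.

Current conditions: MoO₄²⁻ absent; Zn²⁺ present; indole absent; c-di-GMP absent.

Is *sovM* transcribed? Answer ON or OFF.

c-di-GMP is absent, so ElnK is inactive.
Required activator ElnK is absent, so *kepC* is not transcribed.
So KepC is not produced.
Required activator KepC is absent, so *fubQ* is not transcribed.
So FubQ is not produced.
With no repressor bound, *velQ* is transcribed.
So VelQ is produced and active.
Indole is absent, so DulT is inactive.
MoO₄²⁻ is absent, so ElnD is inactive.
With no repressor bound, *nerA* is transcribed.
So NerA is produced and active.
Zn²⁺ is present, so CilL is inactive.
No repressor is bound and VelQ and NerA are active, so *sovM* is transcribed.

ON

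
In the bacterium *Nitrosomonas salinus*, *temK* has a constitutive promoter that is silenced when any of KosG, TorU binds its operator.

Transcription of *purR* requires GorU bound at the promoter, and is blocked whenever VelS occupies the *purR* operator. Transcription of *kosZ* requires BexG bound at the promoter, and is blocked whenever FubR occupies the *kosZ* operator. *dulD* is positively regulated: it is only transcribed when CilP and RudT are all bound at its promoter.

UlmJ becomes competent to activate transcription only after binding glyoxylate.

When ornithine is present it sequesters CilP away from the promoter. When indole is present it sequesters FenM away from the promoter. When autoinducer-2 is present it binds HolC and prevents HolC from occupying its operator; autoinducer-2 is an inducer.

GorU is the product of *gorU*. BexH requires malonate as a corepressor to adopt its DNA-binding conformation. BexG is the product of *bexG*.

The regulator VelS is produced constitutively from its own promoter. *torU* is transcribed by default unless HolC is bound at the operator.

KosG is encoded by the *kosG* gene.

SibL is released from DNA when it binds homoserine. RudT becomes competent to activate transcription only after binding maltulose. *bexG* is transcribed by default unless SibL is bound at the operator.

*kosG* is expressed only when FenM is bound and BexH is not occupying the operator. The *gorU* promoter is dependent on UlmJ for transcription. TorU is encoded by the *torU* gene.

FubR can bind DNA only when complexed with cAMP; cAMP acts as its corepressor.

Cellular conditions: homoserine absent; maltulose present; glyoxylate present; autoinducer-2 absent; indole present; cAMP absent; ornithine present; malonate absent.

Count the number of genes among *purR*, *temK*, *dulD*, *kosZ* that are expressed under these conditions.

VelS is produced constitutively and is active.
Glyoxylate is present, so UlmJ is active.
No repressor is bound and UlmJ is active, so *gorU* is transcribed.
So GorU is produced and active.
With repressor VelS bound, *purR* is not transcribed.
→ *purR* is OFF.
Malonate is absent, so BexH is inactive.
Indole is present, so FenM is inactive.
Required activator FenM is absent, so *kosG* is not transcribed.
So KosG is not produced.
Autoinducer-2 is absent, so HolC is active.
With repressor HolC bound, *torU* is not transcribed.
So TorU is not produced.
With no repressor bound, *temK* is transcribed.
→ *temK* is ON.
Ornithine is present, so CilP is inactive.
Maltulose is present, so RudT is active.
Required activator CilP is absent, so *dulD* is not transcribed.
→ *dulD* is OFF.
Homoserine is absent, so SibL is active.
With repressor SibL bound, *bexG* is not transcribed.
So BexG is not produced.
cAMP is absent, so FubR is inactive.
Required activator BexG is absent, so *kosZ* is not transcribed.
→ *kosZ* is OFF.
1 of the 4 genes is transcribed.

1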